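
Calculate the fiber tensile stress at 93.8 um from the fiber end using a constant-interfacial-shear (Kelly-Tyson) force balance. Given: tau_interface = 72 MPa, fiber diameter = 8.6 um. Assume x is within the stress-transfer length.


Force balance: sigma_f * (pi*d^2/4) = tau * (pi*d) * x  ->  sigma_f = 4 * tau * x / d
sigma_f = 4 * 72 * 93.8 / 8.6 = 3141.2 MPa

3141.2 MPa


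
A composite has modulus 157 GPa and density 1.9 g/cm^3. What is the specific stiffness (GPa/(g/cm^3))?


Specific stiffness = E/rho = 157/1.9 = 82.6 GPa/(g/cm^3)

82.6 GPa/(g/cm^3)


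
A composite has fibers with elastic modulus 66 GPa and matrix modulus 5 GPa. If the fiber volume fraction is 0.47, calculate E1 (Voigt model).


E1 = Ef*Vf + Em*(1-Vf) = 66*0.47 + 5*0.53 = 33.67 GPa

33.67 GPa


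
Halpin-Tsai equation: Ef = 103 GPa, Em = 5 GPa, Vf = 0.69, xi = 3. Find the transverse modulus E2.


eta = (Ef/Em - 1)/(Ef/Em + xi) = (20.6 - 1)/(20.6 + 3) = 0.8305
E2 = Em*(1+xi*eta*Vf)/(1-eta*Vf) = 31.84 GPa

31.84 GPa


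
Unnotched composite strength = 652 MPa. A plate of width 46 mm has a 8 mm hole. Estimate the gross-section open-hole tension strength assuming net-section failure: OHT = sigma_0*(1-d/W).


OHT = sigma_0*(1-d/W) = 652*(1-8/46) = 538.6 MPa

538.6 MPa


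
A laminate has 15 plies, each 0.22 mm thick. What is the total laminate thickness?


h = n * t_ply = 15 * 0.22 = 3.3 mm

3.3 mm


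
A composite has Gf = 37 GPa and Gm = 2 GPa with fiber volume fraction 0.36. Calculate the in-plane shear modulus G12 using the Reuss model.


1/G12 = Vf/Gf + (1-Vf)/Gm = 0.36/37 + 0.64/2
G12 = 3.03 GPa

3.03 GPa


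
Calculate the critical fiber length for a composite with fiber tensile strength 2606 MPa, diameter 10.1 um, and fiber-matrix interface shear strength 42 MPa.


Lc = sigma_f * d / (2 * tau_i) = 2606 * 10.1 / (2 * 42) = 313.3 um

313.3 um


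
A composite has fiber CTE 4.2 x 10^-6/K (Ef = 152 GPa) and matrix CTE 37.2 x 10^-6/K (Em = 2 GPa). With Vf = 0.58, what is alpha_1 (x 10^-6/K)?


E1 = Ef*Vf + Em*(1-Vf) = 89.0
alpha_1 = (alpha_f*Ef*Vf + alpha_m*Em*(1-Vf))/E1 = 4.51 x 10^-6/K

4.51 x 10^-6/K


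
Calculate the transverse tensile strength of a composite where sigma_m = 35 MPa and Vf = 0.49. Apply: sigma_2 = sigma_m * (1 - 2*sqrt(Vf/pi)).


factor = 1 - 2*sqrt(0.49/pi) = 0.2101
sigma_2 = 35 * 0.2101 = 7.35 MPa

7.35 MPa


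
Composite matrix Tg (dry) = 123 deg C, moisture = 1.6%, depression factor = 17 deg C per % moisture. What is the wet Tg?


Tg_wet = Tg_dry - k*moisture = 123 - 17*1.6 = 95.8 deg C

95.8 deg C


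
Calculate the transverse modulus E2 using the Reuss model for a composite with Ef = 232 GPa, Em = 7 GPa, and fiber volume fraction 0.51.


1/E2 = Vf/Ef + (1-Vf)/Em = 0.51/232 + 0.49/7
E2 = 13.85 GPa

13.85 GPa


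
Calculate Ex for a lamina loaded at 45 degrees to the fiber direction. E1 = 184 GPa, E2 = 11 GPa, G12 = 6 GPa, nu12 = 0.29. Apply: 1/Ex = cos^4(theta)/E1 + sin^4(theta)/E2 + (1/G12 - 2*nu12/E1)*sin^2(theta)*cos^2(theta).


cos^4(45) = 0.25, sin^4(45) = 0.25, sin^2(45)*cos^2(45) = 0.25
1/G12 - 2*nu12/E1 = 1/6 - 2*0.29/184 = 0.163514 GPa^-1
1/Ex = 0.25/184 + 0.25/11 + 0.163514*0.25 = 0.0649646 GPa^-1
Ex = 15.39 GPa

15.39 GPa


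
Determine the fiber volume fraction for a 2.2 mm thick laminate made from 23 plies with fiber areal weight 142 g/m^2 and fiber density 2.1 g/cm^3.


Vf = n * FAW / (rho_f * h * 1000) = 23 * 142 / (2.1 * 2.2 * 1000) = 0.7069

0.7069


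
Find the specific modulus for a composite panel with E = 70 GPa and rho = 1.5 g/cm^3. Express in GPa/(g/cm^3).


Specific stiffness = E/rho = 70/1.5 = 46.7 GPa/(g/cm^3)

46.7 GPa/(g/cm^3)


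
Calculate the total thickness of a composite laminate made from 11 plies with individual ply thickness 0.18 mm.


h = n * t_ply = 11 * 0.18 = 1.98 mm

1.98 mm


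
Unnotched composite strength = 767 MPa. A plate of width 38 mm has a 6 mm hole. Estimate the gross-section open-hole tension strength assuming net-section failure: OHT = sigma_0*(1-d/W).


OHT = sigma_0*(1-d/W) = 767*(1-6/38) = 645.9 MPa

645.9 MPa


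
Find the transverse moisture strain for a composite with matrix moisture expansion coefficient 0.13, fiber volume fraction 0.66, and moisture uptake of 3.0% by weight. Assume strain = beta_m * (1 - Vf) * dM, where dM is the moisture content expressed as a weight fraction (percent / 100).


dM = 3.0/100 = 0.03
strain = beta_m * (1-Vf) * dM = 0.13 * 0.34 * 0.03 = 0.001326

0.001326


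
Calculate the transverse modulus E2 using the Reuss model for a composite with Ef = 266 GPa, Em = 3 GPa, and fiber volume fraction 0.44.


1/E2 = Vf/Ef + (1-Vf)/Em = 0.44/266 + 0.56/3
E2 = 5.31 GPa

5.31 GPa


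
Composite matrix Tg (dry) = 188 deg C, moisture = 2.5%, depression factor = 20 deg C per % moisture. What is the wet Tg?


Tg_wet = Tg_dry - k*moisture = 188 - 20*2.5 = 138.0 deg C

138.0 deg C


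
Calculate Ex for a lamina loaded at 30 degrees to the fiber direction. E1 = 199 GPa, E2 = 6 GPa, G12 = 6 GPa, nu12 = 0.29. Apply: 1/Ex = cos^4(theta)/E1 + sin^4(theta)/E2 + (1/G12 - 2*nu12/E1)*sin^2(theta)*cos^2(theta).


cos^4(30) = 0.5625, sin^4(30) = 0.0625, sin^2(30)*cos^2(30) = 0.1875
1/G12 - 2*nu12/E1 = 1/6 - 2*0.29/199 = 0.163752 GPa^-1
1/Ex = 0.5625/199 + 0.0625/6 + 0.163752*0.1875 = 0.0439468 GPa^-1
Ex = 22.75 GPa

22.75 GPa


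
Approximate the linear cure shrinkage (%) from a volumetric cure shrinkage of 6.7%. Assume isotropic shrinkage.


Linear shrinkage ≈ vol_shrink/3 = 6.7/3 = 2.233%

2.233%


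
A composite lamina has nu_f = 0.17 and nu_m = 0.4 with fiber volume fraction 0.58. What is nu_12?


nu_12 = nu_f*Vf + nu_m*(1-Vf) = 0.17*0.58 + 0.4*0.42 = 0.2666

0.2666


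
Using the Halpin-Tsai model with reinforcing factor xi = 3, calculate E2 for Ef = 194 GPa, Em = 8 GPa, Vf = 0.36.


eta = (Ef/Em - 1)/(Ef/Em + xi) = (24.25 - 1)/(24.25 + 3) = 0.8532
E2 = Em*(1+xi*eta*Vf)/(1-eta*Vf) = 22.19 GPa

22.19 GPa


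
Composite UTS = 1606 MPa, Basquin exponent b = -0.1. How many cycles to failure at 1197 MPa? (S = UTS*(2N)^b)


N = 0.5 * (S/UTS)^(1/b) = 0.5 * (1197/1606)^(1/-0.1) = 9.4511 cycles

9.4511 cycles


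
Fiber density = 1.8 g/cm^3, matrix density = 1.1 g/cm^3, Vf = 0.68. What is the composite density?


rho_c = rho_f*Vf + rho_m*(1-Vf) = 1.8*0.68 + 1.1*0.32 = 1.576 g/cm^3

1.576 g/cm^3


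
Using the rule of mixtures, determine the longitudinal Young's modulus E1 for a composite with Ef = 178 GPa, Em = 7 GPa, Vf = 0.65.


E1 = Ef*Vf + Em*(1-Vf) = 178*0.65 + 7*0.35 = 118.15 GPa

118.15 GPa


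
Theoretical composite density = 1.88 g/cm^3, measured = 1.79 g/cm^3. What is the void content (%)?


Void% = (rho_theo - rho_actual)/rho_theo * 100 = (1.88 - 1.79)/1.88 * 100 = 4.79%

4.79%


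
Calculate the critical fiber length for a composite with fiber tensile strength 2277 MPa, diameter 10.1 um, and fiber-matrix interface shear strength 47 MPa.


Lc = sigma_f * d / (2 * tau_i) = 2277 * 10.1 / (2 * 47) = 244.7 um

244.7 um


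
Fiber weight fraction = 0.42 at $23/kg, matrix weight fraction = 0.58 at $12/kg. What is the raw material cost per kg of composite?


Cost = cost_f*Wf + cost_m*Wm = 23*0.42 + 12*0.58 = $16.62/kg

$16.62/kg


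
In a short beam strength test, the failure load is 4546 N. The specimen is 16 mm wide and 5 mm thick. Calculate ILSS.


ILSS = 3F/(4bh) = 3*4546/(4*16*5) = 42.62 MPa

42.62 MPa


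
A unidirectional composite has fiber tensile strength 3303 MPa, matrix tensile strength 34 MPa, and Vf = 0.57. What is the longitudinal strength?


sigma_1 = sigma_f*Vf + sigma_m*(1-Vf) = 3303*0.57 + 34*0.43 = 1897.3 MPa

1897.3 MPa


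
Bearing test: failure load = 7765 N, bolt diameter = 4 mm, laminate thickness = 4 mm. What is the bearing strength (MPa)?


sigma_br = F/(d*h) = 7765/(4*4) = 485.3 MPa

485.3 MPa


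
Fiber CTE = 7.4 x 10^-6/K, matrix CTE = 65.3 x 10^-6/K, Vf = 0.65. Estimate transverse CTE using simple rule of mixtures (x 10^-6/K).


alpha_2 = alpha_f*Vf + alpha_m*(1-Vf) = 7.4*0.65 + 65.3*0.35 = 27.7 x 10^-6/K

27.7 x 10^-6/K


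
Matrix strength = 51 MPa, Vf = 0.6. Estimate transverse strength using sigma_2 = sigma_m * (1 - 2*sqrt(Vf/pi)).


factor = 1 - 2*sqrt(0.6/pi) = 0.126
sigma_2 = 51 * 0.126 = 6.42 MPa

6.42 MPa


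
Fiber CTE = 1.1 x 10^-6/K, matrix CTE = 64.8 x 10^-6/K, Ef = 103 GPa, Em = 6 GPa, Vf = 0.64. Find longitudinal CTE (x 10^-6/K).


E1 = Ef*Vf + Em*(1-Vf) = 68.08
alpha_1 = (alpha_f*Ef*Vf + alpha_m*Em*(1-Vf))/E1 = 3.12 x 10^-6/K

3.12 x 10^-6/K


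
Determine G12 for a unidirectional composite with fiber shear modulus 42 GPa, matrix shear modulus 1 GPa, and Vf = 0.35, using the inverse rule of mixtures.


1/G12 = Vf/Gf + (1-Vf)/Gm = 0.35/42 + 0.65/1
G12 = 1.52 GPa

1.52 GPa


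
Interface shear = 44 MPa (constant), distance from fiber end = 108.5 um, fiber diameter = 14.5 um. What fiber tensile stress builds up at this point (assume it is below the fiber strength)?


Force balance: sigma_f * (pi*d^2/4) = tau * (pi*d) * x  ->  sigma_f = 4 * tau * x / d
sigma_f = 4 * 44 * 108.5 / 14.5 = 1317.0 MPa

1317.0 MPa


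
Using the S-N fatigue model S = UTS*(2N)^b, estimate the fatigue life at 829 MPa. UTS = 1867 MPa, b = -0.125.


N = 0.5 * (S/UTS)^(1/b) = 0.5 * (829/1867)^(1/-0.125) = 330.8936 cycles

330.8936 cycles


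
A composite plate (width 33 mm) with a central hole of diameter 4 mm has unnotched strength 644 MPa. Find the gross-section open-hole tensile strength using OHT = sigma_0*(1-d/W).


OHT = sigma_0*(1-d/W) = 644*(1-4/33) = 565.9 MPa

565.9 MPa


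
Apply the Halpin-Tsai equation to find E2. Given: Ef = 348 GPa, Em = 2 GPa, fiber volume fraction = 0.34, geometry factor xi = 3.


eta = (Ef/Em - 1)/(Ef/Em + xi) = (174.0 - 1)/(174.0 + 3) = 0.9774
E2 = Em*(1+xi*eta*Vf)/(1-eta*Vf) = 5.98 GPa

5.98 GPa


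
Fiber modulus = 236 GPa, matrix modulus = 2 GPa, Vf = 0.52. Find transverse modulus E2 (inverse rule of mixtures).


1/E2 = Vf/Ef + (1-Vf)/Em = 0.52/236 + 0.48/2
E2 = 4.13 GPa

4.13 GPa


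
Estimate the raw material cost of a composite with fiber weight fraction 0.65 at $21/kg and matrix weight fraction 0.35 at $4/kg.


Cost = cost_f*Wf + cost_m*Wm = 21*0.65 + 4*0.35 = $15.05/kg

$15.05/kg


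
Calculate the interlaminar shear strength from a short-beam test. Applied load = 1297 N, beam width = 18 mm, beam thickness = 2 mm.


ILSS = 3F/(4bh) = 3*1297/(4*18*2) = 27.02 MPa

27.02 MPa


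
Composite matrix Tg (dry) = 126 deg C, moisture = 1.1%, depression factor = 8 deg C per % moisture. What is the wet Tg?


Tg_wet = Tg_dry - k*moisture = 126 - 8*1.1 = 117.2 deg C

117.2 deg C


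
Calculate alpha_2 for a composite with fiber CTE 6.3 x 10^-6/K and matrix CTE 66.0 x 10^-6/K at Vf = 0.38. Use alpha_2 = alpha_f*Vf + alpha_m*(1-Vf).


alpha_2 = alpha_f*Vf + alpha_m*(1-Vf) = 6.3*0.38 + 66.0*0.62 = 43.3 x 10^-6/K

43.3 x 10^-6/K


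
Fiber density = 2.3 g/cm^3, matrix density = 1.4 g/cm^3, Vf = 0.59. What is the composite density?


rho_c = rho_f*Vf + rho_m*(1-Vf) = 2.3*0.59 + 1.4*0.41 = 1.931 g/cm^3

1.931 g/cm^3


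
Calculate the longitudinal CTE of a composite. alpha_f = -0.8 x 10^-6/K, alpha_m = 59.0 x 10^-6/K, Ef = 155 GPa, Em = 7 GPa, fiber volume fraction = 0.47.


E1 = Ef*Vf + Em*(1-Vf) = 76.56
alpha_1 = (alpha_f*Ef*Vf + alpha_m*Em*(1-Vf))/E1 = 2.1 x 10^-6/K

2.1 x 10^-6/K


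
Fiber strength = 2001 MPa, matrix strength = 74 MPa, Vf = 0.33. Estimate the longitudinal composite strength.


sigma_1 = sigma_f*Vf + sigma_m*(1-Vf) = 2001*0.33 + 74*0.67 = 709.9 MPa

709.9 MPa


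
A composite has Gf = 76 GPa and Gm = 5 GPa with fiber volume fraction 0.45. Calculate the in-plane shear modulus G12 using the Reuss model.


1/G12 = Vf/Gf + (1-Vf)/Gm = 0.45/76 + 0.55/5
G12 = 8.63 GPa

8.63 GPa


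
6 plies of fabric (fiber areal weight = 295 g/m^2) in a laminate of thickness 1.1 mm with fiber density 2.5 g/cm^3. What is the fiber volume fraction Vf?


Vf = n * FAW / (rho_f * h * 1000) = 6 * 295 / (2.5 * 1.1 * 1000) = 0.6436

0.6436


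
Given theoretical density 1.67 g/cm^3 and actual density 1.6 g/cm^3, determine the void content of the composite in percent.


Void% = (rho_theo - rho_actual)/rho_theo * 100 = (1.67 - 1.6)/1.67 * 100 = 4.19%

4.19%


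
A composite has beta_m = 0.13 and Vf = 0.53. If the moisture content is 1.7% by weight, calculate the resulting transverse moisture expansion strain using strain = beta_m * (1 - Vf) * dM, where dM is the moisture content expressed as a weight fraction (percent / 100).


dM = 1.7/100 = 0.017
strain = beta_m * (1-Vf) * dM = 0.13 * 0.47 * 0.017 = 0.0010387

0.0010387


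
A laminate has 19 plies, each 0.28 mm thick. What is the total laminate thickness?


h = n * t_ply = 19 * 0.28 = 5.32 mm

5.32 mm


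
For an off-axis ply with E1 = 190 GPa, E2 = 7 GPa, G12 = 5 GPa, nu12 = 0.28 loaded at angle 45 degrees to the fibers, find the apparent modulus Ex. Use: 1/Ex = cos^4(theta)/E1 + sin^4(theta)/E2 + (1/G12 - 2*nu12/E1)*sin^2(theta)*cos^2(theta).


cos^4(45) = 0.25, sin^4(45) = 0.25, sin^2(45)*cos^2(45) = 0.25
1/G12 - 2*nu12/E1 = 1/5 - 2*0.28/190 = 0.197053 GPa^-1
1/Ex = 0.25/190 + 0.25/7 + 0.197053*0.25 = 0.0862932 GPa^-1
Ex = 11.59 GPa

11.59 GPa


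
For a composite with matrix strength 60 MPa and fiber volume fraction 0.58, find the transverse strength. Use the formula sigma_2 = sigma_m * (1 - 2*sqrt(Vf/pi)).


factor = 1 - 2*sqrt(0.58/pi) = 0.1407
sigma_2 = 60 * 0.1407 = 8.44 MPa

8.44 MPa


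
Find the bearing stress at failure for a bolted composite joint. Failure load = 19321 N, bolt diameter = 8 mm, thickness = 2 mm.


sigma_br = F/(d*h) = 19321/(8*2) = 1207.6 MPa

1207.6 MPa


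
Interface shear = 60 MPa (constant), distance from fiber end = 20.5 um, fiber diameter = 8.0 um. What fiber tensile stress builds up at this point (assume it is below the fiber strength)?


Force balance: sigma_f * (pi*d^2/4) = tau * (pi*d) * x  ->  sigma_f = 4 * tau * x / d
sigma_f = 4 * 60 * 20.5 / 8.0 = 615.0 MPa

615.0 MPa


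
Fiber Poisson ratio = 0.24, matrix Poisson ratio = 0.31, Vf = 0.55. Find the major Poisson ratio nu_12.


nu_12 = nu_f*Vf + nu_m*(1-Vf) = 0.24*0.55 + 0.31*0.45 = 0.2715

0.2715


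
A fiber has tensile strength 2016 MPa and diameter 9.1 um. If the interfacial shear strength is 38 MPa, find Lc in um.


Lc = sigma_f * d / (2 * tau_i) = 2016 * 9.1 / (2 * 38) = 241.4 um

241.4 um


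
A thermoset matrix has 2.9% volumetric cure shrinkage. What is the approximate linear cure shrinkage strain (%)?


Linear shrinkage ≈ vol_shrink/3 = 2.9/3 = 0.967%

0.967%


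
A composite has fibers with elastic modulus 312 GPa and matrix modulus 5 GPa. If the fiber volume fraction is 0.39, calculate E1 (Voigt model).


E1 = Ef*Vf + Em*(1-Vf) = 312*0.39 + 5*0.61 = 124.73 GPa

124.73 GPa


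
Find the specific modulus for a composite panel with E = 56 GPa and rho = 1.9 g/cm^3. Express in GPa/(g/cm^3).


Specific stiffness = E/rho = 56/1.9 = 29.5 GPa/(g/cm^3)

29.5 GPa/(g/cm^3)


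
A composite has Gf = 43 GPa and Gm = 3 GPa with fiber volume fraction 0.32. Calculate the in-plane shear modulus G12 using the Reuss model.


1/G12 = Vf/Gf + (1-Vf)/Gm = 0.32/43 + 0.68/3
G12 = 4.27 GPa

4.27 GPa


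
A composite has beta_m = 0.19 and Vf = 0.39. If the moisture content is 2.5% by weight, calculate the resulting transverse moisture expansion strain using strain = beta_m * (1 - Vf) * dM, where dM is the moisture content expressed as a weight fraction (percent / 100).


dM = 2.5/100 = 0.025
strain = beta_m * (1-Vf) * dM = 0.19 * 0.61 * 0.025 = 0.0028975

0.0028975


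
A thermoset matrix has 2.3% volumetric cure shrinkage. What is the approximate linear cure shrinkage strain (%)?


Linear shrinkage ≈ vol_shrink/3 = 2.3/3 = 0.767%

0.767%


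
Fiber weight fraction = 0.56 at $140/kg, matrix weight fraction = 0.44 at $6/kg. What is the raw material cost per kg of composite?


Cost = cost_f*Wf + cost_m*Wm = 140*0.56 + 6*0.44 = $81.04/kg

$81.04/kg


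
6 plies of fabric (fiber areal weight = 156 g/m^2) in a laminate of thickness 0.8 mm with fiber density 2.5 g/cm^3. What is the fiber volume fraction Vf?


Vf = n * FAW / (rho_f * h * 1000) = 6 * 156 / (2.5 * 0.8 * 1000) = 0.468

0.468


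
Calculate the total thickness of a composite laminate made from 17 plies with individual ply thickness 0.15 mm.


h = n * t_ply = 17 * 0.15 = 2.55 mm

2.55 mm


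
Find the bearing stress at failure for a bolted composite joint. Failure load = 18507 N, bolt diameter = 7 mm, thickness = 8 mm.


sigma_br = F/(d*h) = 18507/(7*8) = 330.5 MPa

330.5 MPa


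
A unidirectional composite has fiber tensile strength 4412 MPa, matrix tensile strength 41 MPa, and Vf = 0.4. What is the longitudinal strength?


sigma_1 = sigma_f*Vf + sigma_m*(1-Vf) = 4412*0.4 + 41*0.6 = 1789.4 MPa

1789.4 MPa


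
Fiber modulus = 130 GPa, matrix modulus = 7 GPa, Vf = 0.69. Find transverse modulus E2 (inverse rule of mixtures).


1/E2 = Vf/Ef + (1-Vf)/Em = 0.69/130 + 0.31/7
E2 = 20.16 GPa

20.16 GPa


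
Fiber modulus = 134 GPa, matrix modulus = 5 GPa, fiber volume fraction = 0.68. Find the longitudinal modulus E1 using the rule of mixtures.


E1 = Ef*Vf + Em*(1-Vf) = 134*0.68 + 5*0.32 = 92.72 GPa

92.72 GPa


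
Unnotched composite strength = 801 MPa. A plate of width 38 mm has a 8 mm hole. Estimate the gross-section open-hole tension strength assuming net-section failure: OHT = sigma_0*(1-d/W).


OHT = sigma_0*(1-d/W) = 801*(1-8/38) = 632.4 MPa

632.4 MPa


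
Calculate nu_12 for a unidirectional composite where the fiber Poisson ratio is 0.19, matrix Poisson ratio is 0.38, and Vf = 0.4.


nu_12 = nu_f*Vf + nu_m*(1-Vf) = 0.19*0.4 + 0.38*0.6 = 0.304

0.304


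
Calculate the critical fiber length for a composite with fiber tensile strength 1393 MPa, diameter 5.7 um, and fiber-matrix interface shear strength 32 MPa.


Lc = sigma_f * d / (2 * tau_i) = 1393 * 5.7 / (2 * 32) = 124.1 um

124.1 um


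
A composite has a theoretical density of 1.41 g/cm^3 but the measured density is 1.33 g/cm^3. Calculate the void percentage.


Void% = (rho_theo - rho_actual)/rho_theo * 100 = (1.41 - 1.33)/1.41 * 100 = 5.67%

5.67%


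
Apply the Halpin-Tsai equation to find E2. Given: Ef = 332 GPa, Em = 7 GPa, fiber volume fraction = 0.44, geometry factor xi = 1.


eta = (Ef/Em - 1)/(Ef/Em + xi) = (47.4286 - 1)/(47.4286 + 1) = 0.9587
E2 = Em*(1+xi*eta*Vf)/(1-eta*Vf) = 17.21 GPa

17.21 GPa


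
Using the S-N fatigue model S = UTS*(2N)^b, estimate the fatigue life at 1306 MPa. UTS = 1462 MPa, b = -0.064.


N = 0.5 * (S/UTS)^(1/b) = 0.5 * (1306/1462)^(1/-0.064) = 2.9151 cycles

2.9151 cycles


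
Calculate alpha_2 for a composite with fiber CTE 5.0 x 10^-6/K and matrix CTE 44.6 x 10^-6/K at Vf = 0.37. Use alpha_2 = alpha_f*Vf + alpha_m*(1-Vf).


alpha_2 = alpha_f*Vf + alpha_m*(1-Vf) = 5.0*0.37 + 44.6*0.63 = 29.9 x 10^-6/K

29.9 x 10^-6/K


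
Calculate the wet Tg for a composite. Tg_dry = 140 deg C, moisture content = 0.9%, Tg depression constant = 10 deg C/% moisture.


Tg_wet = Tg_dry - k*moisture = 140 - 10*0.9 = 131.0 deg C

131.0 deg C


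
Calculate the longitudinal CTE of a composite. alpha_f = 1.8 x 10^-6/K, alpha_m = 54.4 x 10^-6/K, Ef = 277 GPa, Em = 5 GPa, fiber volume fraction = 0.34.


E1 = Ef*Vf + Em*(1-Vf) = 97.48
alpha_1 = (alpha_f*Ef*Vf + alpha_m*Em*(1-Vf))/E1 = 3.58 x 10^-6/K

3.58 x 10^-6/K


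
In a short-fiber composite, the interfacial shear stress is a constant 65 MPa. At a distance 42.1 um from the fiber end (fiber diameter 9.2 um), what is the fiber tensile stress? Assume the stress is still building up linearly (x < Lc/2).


Force balance: sigma_f * (pi*d^2/4) = tau * (pi*d) * x  ->  sigma_f = 4 * tau * x / d
sigma_f = 4 * 65 * 42.1 / 9.2 = 1189.8 MPa

1189.8 MPa


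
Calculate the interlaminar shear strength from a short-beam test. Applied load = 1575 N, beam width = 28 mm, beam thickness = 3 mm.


ILSS = 3F/(4bh) = 3*1575/(4*28*3) = 14.06 MPa

14.06 MPa


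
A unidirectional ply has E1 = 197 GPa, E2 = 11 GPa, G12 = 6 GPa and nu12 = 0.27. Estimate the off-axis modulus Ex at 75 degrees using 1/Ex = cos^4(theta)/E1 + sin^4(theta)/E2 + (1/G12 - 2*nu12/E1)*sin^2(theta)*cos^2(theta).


cos^4(75) = 0.004487, sin^4(75) = 0.870513, sin^2(75)*cos^2(75) = 0.0625
1/G12 - 2*nu12/E1 = 1/6 - 2*0.27/197 = 0.163926 GPa^-1
1/Ex = 0.004487/197 + 0.870513/11 + 0.163926*0.0625 = 0.0894056 GPa^-1
Ex = 11.18 GPa

11.18 GPa


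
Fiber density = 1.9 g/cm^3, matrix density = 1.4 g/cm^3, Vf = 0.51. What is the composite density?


rho_c = rho_f*Vf + rho_m*(1-Vf) = 1.9*0.51 + 1.4*0.49 = 1.655 g/cm^3

1.655 g/cm^3


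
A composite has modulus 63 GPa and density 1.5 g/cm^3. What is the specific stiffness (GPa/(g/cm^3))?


Specific stiffness = E/rho = 63/1.5 = 42.0 GPa/(g/cm^3)

42.0 GPa/(g/cm^3)


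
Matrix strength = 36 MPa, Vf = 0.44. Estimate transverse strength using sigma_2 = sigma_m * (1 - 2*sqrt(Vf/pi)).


factor = 1 - 2*sqrt(0.44/pi) = 0.2515
sigma_2 = 36 * 0.2515 = 9.05 MPa

9.05 MPa


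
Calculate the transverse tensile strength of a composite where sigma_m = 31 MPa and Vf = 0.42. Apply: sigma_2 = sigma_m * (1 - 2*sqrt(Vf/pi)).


factor = 1 - 2*sqrt(0.42/pi) = 0.2687
sigma_2 = 31 * 0.2687 = 8.33 MPa

8.33 MPa


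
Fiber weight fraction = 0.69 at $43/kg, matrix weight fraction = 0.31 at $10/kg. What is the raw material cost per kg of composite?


Cost = cost_f*Wf + cost_m*Wm = 43*0.69 + 10*0.31 = $32.77/kg

$32.77/kg


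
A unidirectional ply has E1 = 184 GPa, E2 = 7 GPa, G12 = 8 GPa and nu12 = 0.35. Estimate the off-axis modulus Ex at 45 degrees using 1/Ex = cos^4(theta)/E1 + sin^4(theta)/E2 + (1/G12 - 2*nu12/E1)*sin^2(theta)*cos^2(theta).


cos^4(45) = 0.25, sin^4(45) = 0.25, sin^2(45)*cos^2(45) = 0.25
1/G12 - 2*nu12/E1 = 1/8 - 2*0.35/184 = 0.121196 GPa^-1
1/Ex = 0.25/184 + 0.25/7 + 0.121196*0.25 = 0.0673719 GPa^-1
Ex = 14.84 GPa

14.84 GPa


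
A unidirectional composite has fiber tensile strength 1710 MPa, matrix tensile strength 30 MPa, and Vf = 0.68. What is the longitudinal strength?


sigma_1 = sigma_f*Vf + sigma_m*(1-Vf) = 1710*0.68 + 30*0.32 = 1172.4 MPa

1172.4 MPa


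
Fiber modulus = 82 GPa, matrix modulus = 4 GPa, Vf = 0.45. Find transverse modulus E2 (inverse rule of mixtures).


1/E2 = Vf/Ef + (1-Vf)/Em = 0.45/82 + 0.55/4
E2 = 6.99 GPa

6.99 GPa


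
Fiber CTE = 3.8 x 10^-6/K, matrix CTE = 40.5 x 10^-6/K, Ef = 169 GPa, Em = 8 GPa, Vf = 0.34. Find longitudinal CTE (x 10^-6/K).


E1 = Ef*Vf + Em*(1-Vf) = 62.74
alpha_1 = (alpha_f*Ef*Vf + alpha_m*Em*(1-Vf))/E1 = 6.89 x 10^-6/K

6.89 x 10^-6/K


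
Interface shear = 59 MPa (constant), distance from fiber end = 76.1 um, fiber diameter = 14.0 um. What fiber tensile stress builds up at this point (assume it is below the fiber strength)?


Force balance: sigma_f * (pi*d^2/4) = tau * (pi*d) * x  ->  sigma_f = 4 * tau * x / d
sigma_f = 4 * 59 * 76.1 / 14.0 = 1282.8 MPa

1282.8 MPa


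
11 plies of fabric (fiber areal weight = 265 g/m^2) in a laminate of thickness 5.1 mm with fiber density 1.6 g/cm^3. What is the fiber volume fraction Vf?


Vf = n * FAW / (rho_f * h * 1000) = 11 * 265 / (1.6 * 5.1 * 1000) = 0.3572

0.3572


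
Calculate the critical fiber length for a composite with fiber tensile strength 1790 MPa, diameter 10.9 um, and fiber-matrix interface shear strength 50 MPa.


Lc = sigma_f * d / (2 * tau_i) = 1790 * 10.9 / (2 * 50) = 195.1 um

195.1 um


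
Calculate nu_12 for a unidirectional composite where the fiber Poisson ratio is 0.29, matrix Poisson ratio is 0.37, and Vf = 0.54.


nu_12 = nu_f*Vf + nu_m*(1-Vf) = 0.29*0.54 + 0.37*0.46 = 0.3268

0.3268


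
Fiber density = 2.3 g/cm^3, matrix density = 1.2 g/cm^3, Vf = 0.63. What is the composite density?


rho_c = rho_f*Vf + rho_m*(1-Vf) = 2.3*0.63 + 1.2*0.37 = 1.893 g/cm^3

1.893 g/cm^3


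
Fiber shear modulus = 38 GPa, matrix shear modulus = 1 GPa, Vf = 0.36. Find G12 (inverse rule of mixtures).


1/G12 = Vf/Gf + (1-Vf)/Gm = 0.36/38 + 0.64/1
G12 = 1.54 GPa

1.54 GPa


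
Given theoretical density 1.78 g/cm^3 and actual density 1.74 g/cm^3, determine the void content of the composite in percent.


Void% = (rho_theo - rho_actual)/rho_theo * 100 = (1.78 - 1.74)/1.78 * 100 = 2.25%

2.25%


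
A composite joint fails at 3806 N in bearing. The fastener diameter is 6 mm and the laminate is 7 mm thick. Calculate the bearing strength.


sigma_br = F/(d*h) = 3806/(6*7) = 90.6 MPa

90.6 MPa


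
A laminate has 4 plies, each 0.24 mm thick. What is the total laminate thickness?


h = n * t_ply = 4 * 0.24 = 0.96 mm

0.96 mm


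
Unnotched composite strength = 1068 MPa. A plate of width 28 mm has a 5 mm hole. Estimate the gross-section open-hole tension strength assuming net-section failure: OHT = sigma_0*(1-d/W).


OHT = sigma_0*(1-d/W) = 1068*(1-5/28) = 877.3 MPa

877.3 MPa


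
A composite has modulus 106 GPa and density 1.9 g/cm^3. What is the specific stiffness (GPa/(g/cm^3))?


Specific stiffness = E/rho = 106/1.9 = 55.8 GPa/(g/cm^3)

55.8 GPa/(g/cm^3)


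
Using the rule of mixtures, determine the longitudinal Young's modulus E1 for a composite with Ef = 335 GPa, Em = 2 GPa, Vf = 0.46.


E1 = Ef*Vf + Em*(1-Vf) = 335*0.46 + 2*0.54 = 155.18 GPa

155.18 GPa


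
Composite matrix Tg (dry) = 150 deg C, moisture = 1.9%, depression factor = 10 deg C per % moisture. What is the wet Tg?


Tg_wet = Tg_dry - k*moisture = 150 - 10*1.9 = 131.0 deg C

131.0 deg C


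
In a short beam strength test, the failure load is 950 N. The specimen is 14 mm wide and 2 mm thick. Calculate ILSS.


ILSS = 3F/(4bh) = 3*950/(4*14*2) = 25.45 MPa

25.45 MPa


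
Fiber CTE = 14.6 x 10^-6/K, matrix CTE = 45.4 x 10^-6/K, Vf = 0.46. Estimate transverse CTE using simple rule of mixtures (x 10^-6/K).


alpha_2 = alpha_f*Vf + alpha_m*(1-Vf) = 14.6*0.46 + 45.4*0.54 = 31.2 x 10^-6/K

31.2 x 10^-6/K


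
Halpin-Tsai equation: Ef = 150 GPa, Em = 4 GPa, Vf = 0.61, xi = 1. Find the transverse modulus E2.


eta = (Ef/Em - 1)/(Ef/Em + xi) = (37.5 - 1)/(37.5 + 1) = 0.9481
E2 = Em*(1+xi*eta*Vf)/(1-eta*Vf) = 14.97 GPa

14.97 GPa


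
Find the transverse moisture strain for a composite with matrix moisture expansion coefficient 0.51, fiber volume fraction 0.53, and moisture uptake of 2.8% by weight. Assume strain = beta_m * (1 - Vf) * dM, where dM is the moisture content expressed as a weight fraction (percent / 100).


dM = 2.8/100 = 0.028
strain = beta_m * (1-Vf) * dM = 0.51 * 0.47 * 0.028 = 0.0067116

0.0067116


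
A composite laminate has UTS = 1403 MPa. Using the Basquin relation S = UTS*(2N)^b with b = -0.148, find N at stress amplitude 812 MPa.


N = 0.5 * (S/UTS)^(1/b) = 0.5 * (812/1403)^(1/-0.148) = 20.1238 cycles

20.1238 cycles


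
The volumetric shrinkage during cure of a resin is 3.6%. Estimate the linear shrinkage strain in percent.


Linear shrinkage ≈ vol_shrink/3 = 3.6/3 = 1.2%

1.2%


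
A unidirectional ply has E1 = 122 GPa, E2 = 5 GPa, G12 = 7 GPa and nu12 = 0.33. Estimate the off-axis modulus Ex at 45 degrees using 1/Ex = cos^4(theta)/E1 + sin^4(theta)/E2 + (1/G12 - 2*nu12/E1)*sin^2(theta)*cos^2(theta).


cos^4(45) = 0.25, sin^4(45) = 0.25, sin^2(45)*cos^2(45) = 0.25
1/G12 - 2*nu12/E1 = 1/7 - 2*0.33/122 = 0.137447 GPa^-1
1/Ex = 0.25/122 + 0.25/5 + 0.137447*0.25 = 0.086411 GPa^-1
Ex = 11.57 GPa

11.57 GPa


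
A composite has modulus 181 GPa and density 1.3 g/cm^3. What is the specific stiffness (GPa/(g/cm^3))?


Specific stiffness = E/rho = 181/1.3 = 139.2 GPa/(g/cm^3)

139.2 GPa/(g/cm^3)


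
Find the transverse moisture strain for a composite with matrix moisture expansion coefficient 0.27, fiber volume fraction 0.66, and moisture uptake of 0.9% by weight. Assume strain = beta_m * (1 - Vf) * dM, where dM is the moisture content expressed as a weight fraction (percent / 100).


dM = 0.9/100 = 0.009
strain = beta_m * (1-Vf) * dM = 0.27 * 0.34 * 0.009 = 0.0008262

0.0008262


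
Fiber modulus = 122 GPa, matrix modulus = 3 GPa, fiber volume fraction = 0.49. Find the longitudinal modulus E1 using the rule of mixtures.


E1 = Ef*Vf + Em*(1-Vf) = 122*0.49 + 3*0.51 = 61.31 GPa

61.31 GPa


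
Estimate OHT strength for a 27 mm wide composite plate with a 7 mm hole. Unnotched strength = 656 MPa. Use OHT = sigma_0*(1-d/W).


OHT = sigma_0*(1-d/W) = 656*(1-7/27) = 485.9 MPa

485.9 MPa


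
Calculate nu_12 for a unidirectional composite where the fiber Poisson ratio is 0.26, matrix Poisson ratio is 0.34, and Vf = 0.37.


nu_12 = nu_f*Vf + nu_m*(1-Vf) = 0.26*0.37 + 0.34*0.63 = 0.3104

0.3104


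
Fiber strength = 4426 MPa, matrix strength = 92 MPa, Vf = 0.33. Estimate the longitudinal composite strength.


sigma_1 = sigma_f*Vf + sigma_m*(1-Vf) = 4426*0.33 + 92*0.67 = 1522.2 MPa

1522.2 MPa


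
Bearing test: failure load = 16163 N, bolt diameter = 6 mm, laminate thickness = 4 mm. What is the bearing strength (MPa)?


sigma_br = F/(d*h) = 16163/(6*4) = 673.5 MPa

673.5 MPa


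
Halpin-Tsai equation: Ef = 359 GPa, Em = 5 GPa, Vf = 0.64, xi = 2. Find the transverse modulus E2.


eta = (Ef/Em - 1)/(Ef/Em + xi) = (71.8 - 1)/(71.8 + 2) = 0.9593
E2 = Em*(1+xi*eta*Vf)/(1-eta*Vf) = 28.86 GPa

28.86 GPa


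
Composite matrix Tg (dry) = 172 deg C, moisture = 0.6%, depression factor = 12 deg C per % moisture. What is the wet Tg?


Tg_wet = Tg_dry - k*moisture = 172 - 12*0.6 = 164.8 deg C

164.8 deg C


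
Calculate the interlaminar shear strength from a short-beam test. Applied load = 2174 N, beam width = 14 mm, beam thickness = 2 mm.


ILSS = 3F/(4bh) = 3*2174/(4*14*2) = 58.23 MPa

58.23 MPa


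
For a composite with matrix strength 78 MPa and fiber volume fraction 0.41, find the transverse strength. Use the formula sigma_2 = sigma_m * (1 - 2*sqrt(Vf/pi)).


factor = 1 - 2*sqrt(0.41/pi) = 0.2775
sigma_2 = 78 * 0.2775 = 21.64 MPa

21.64 MPa


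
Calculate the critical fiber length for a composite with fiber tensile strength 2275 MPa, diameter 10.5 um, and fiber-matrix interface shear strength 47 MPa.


Lc = sigma_f * d / (2 * tau_i) = 2275 * 10.5 / (2 * 47) = 254.1 um

254.1 um


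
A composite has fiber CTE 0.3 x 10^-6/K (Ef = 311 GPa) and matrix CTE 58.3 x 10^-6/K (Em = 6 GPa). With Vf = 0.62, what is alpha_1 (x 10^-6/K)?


E1 = Ef*Vf + Em*(1-Vf) = 195.1
alpha_1 = (alpha_f*Ef*Vf + alpha_m*Em*(1-Vf))/E1 = 0.98 x 10^-6/K

0.98 x 10^-6/K


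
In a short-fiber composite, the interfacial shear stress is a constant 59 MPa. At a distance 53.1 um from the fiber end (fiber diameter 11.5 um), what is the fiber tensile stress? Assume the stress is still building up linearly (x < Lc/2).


Force balance: sigma_f * (pi*d^2/4) = tau * (pi*d) * x  ->  sigma_f = 4 * tau * x / d
sigma_f = 4 * 59 * 53.1 / 11.5 = 1089.7 MPa

1089.7 MPa


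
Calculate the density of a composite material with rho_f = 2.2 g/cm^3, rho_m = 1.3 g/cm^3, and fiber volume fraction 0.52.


rho_c = rho_f*Vf + rho_m*(1-Vf) = 2.2*0.52 + 1.3*0.48 = 1.768 g/cm^3

1.768 g/cm^3


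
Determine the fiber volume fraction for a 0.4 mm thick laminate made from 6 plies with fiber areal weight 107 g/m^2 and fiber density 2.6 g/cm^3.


Vf = n * FAW / (rho_f * h * 1000) = 6 * 107 / (2.6 * 0.4 * 1000) = 0.6173

0.6173


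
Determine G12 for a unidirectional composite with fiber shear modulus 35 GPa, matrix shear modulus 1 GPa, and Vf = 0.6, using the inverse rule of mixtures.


1/G12 = Vf/Gf + (1-Vf)/Gm = 0.6/35 + 0.4/1
G12 = 2.4 GPa

2.4 GPa


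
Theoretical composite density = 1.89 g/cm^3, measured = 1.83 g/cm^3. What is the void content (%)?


Void% = (rho_theo - rho_actual)/rho_theo * 100 = (1.89 - 1.83)/1.89 * 100 = 3.17%

3.17%


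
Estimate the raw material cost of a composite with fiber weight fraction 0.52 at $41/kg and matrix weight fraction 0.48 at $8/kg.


Cost = cost_f*Wf + cost_m*Wm = 41*0.52 + 8*0.48 = $25.16/kg

$25.16/kg


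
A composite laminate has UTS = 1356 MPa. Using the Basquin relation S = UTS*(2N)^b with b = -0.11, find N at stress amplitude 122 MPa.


N = 0.5 * (S/UTS)^(1/b) = 0.5 * (122/1356)^(1/-0.11) = 1.6112e+09 cycles

1.6112e+09 cycles


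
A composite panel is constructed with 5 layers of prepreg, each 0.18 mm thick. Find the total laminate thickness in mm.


h = n * t_ply = 5 * 0.18 = 0.9 mm

0.9 mm


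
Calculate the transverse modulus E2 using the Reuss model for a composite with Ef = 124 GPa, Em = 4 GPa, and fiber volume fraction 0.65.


1/E2 = Vf/Ef + (1-Vf)/Em = 0.65/124 + 0.35/4
E2 = 10.78 GPa

10.78 GPa


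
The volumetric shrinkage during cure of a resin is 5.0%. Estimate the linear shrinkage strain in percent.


Linear shrinkage ≈ vol_shrink/3 = 5.0/3 = 1.667%

1.667%


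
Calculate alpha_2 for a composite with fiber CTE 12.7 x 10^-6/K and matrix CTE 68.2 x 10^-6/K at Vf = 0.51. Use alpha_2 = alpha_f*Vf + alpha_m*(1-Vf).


alpha_2 = alpha_f*Vf + alpha_m*(1-Vf) = 12.7*0.51 + 68.2*0.49 = 39.9 x 10^-6/K

39.9 x 10^-6/K


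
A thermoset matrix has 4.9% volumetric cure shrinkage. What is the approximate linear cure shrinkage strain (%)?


Linear shrinkage ≈ vol_shrink/3 = 4.9/3 = 1.633%

1.633%


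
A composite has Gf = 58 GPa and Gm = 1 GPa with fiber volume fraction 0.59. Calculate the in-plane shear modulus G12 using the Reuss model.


1/G12 = Vf/Gf + (1-Vf)/Gm = 0.59/58 + 0.41/1
G12 = 2.38 GPa

2.38 GPa


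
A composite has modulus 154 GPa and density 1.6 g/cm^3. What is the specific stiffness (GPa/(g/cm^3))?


Specific stiffness = E/rho = 154/1.6 = 96.3 GPa/(g/cm^3)

96.3 GPa/(g/cm^3)


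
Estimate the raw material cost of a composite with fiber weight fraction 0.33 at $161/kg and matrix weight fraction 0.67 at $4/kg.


Cost = cost_f*Wf + cost_m*Wm = 161*0.33 + 4*0.67 = $55.81/kg

$55.81/kg


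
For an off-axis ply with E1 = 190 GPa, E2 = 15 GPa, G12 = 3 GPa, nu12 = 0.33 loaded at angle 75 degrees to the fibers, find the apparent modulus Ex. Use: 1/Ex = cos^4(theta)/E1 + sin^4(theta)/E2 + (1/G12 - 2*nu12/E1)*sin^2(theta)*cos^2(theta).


cos^4(75) = 0.004487, sin^4(75) = 0.870513, sin^2(75)*cos^2(75) = 0.0625
1/G12 - 2*nu12/E1 = 1/3 - 2*0.33/190 = 0.32986 GPa^-1
1/Ex = 0.004487/190 + 0.870513/15 + 0.32986*0.0625 = 0.078674 GPa^-1
Ex = 12.71 GPa

12.71 GPa


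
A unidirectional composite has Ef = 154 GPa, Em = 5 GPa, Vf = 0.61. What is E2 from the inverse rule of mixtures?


1/E2 = Vf/Ef + (1-Vf)/Em = 0.61/154 + 0.39/5
E2 = 12.2 GPa

12.2 GPa


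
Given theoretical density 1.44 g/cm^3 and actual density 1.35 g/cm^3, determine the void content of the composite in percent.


Void% = (rho_theo - rho_actual)/rho_theo * 100 = (1.44 - 1.35)/1.44 * 100 = 6.25%

6.25%


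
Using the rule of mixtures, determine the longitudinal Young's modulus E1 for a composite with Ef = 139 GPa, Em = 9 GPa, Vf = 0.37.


E1 = Ef*Vf + Em*(1-Vf) = 139*0.37 + 9*0.63 = 57.1 GPa

57.1 GPa


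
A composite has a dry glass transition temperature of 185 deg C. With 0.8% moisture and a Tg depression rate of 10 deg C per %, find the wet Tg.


Tg_wet = Tg_dry - k*moisture = 185 - 10*0.8 = 177.0 deg C

177.0 deg C


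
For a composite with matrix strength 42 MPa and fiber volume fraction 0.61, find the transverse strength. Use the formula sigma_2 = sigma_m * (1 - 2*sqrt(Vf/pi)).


factor = 1 - 2*sqrt(0.61/pi) = 0.1187
sigma_2 = 42 * 0.1187 = 4.99 MPa

4.99 MPa


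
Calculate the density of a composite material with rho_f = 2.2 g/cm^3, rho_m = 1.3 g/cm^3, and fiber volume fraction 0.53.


rho_c = rho_f*Vf + rho_m*(1-Vf) = 2.2*0.53 + 1.3*0.47 = 1.777 g/cm^3

1.777 g/cm^3


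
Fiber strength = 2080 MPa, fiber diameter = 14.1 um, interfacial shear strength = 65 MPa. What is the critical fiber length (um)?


Lc = sigma_f * d / (2 * tau_i) = 2080 * 14.1 / (2 * 65) = 225.6 um

225.6 um


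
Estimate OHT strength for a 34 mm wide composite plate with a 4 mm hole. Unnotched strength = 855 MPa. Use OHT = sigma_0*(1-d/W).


OHT = sigma_0*(1-d/W) = 855*(1-4/34) = 754.4 MPa

754.4 MPa


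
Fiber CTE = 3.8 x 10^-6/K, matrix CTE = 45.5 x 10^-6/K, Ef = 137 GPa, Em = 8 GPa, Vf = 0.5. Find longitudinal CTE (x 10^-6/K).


E1 = Ef*Vf + Em*(1-Vf) = 72.5
alpha_1 = (alpha_f*Ef*Vf + alpha_m*Em*(1-Vf))/E1 = 6.1 x 10^-6/K

6.1 x 10^-6/K


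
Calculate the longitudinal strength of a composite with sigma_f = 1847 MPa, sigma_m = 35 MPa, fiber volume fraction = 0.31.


sigma_1 = sigma_f*Vf + sigma_m*(1-Vf) = 1847*0.31 + 35*0.69 = 596.7 MPa

596.7 MPa


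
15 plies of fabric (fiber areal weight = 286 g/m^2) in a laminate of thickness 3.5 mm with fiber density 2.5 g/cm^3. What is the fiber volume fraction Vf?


Vf = n * FAW / (rho_f * h * 1000) = 15 * 286 / (2.5 * 3.5 * 1000) = 0.4903

0.4903


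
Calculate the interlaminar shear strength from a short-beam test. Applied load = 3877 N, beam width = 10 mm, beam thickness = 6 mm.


ILSS = 3F/(4bh) = 3*3877/(4*10*6) = 48.46 MPa

48.46 MPa


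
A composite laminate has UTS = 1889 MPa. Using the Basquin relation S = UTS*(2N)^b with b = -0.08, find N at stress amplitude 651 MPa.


N = 0.5 * (S/UTS)^(1/b) = 0.5 * (651/1889)^(1/-0.08) = 303463.9603 cycles

303463.9603 cycles


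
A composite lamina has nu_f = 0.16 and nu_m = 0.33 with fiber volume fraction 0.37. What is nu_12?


nu_12 = nu_f*Vf + nu_m*(1-Vf) = 0.16*0.37 + 0.33*0.63 = 0.2671

0.2671


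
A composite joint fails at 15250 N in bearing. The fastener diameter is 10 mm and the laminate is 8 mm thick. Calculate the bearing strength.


sigma_br = F/(d*h) = 15250/(10*8) = 190.6 MPa

190.6 MPa


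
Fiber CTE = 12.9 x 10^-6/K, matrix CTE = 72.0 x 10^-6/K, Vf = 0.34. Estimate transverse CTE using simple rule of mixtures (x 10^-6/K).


alpha_2 = alpha_f*Vf + alpha_m*(1-Vf) = 12.9*0.34 + 72.0*0.66 = 51.9 x 10^-6/K

51.9 x 10^-6/K


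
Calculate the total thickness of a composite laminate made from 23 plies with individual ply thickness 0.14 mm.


h = n * t_ply = 23 * 0.14 = 3.22 mm

3.22 mm


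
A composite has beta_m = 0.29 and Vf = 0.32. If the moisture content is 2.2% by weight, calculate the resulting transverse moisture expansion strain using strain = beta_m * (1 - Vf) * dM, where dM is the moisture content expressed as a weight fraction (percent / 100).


dM = 2.2/100 = 0.022
strain = beta_m * (1-Vf) * dM = 0.29 * 0.68 * 0.022 = 0.0043384

0.0043384


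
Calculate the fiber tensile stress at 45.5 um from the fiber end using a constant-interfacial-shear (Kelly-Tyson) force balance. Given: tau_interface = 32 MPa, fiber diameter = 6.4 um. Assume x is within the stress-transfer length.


Force balance: sigma_f * (pi*d^2/4) = tau * (pi*d) * x  ->  sigma_f = 4 * tau * x / d
sigma_f = 4 * 32 * 45.5 / 6.4 = 910.0 MPa

910.0 MPa


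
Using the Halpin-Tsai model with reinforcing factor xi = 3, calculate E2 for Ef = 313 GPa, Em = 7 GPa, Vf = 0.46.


eta = (Ef/Em - 1)/(Ef/Em + xi) = (44.7143 - 1)/(44.7143 + 3) = 0.9162
E2 = Em*(1+xi*eta*Vf)/(1-eta*Vf) = 27.4 GPa

27.4 GPa


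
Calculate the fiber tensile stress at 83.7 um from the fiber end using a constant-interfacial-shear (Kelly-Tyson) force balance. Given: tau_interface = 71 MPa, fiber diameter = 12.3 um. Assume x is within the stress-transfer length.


Force balance: sigma_f * (pi*d^2/4) = tau * (pi*d) * x  ->  sigma_f = 4 * tau * x / d
sigma_f = 4 * 71 * 83.7 / 12.3 = 1932.6 MPa

1932.6 MPa


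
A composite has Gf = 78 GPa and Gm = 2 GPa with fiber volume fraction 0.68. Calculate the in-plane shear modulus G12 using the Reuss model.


1/G12 = Vf/Gf + (1-Vf)/Gm = 0.68/78 + 0.32/2
G12 = 5.93 GPa

5.93 GPa
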